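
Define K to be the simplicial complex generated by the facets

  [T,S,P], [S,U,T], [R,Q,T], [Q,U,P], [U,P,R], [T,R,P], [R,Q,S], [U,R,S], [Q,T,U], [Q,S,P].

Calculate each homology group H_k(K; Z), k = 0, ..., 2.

H_0 = Z,  H_1 = Z/2,  H_2 = 0.

Order the vertices as P < Q < R < S < T < U. Listing each simplex with vertices in this order, K has dimension 2 with simplices:

  0-simplices (6): P, Q, R, S, T, U
  1-simplices (15): PQ, PR, PS, PT, PU, QR, QS, QT, QU, RS, RT, RU, ST, SU, TU
  2-simplices (10): PQS, PQU, PRT, PRU, PST, QRS, QRT, QTU, RSU, STU

Hence C_0 ≅ Z^6, C_1 ≅ Z^15, C_2 ≅ Z^10.

∂_1: C_1 → C_0 sends each edge [p,q] (with p < q) to q − p. For instance
  ∂RT = T − R.
The 6×15 boundary matrix has rank 5 and Smith normal form diag(1,1,1,1,1).

∂_2: C_2 → C_1 sends each 2-simplex [p,q,r] to [q,r] − [p,r] + [p,q]. For instance
  ∂PQS = QS − PS + PQ,
  ∂PQU = QU − PU + PQ.
As a 15×10 matrix over Z this has rank 10, with invariant factors (1,1,1,1,1,1,1,1,1,2).

Computing H_k = (kernel of ∂_k) / (image of ∂_{k+1}):

  H_0: rank C_0 − rank ∂_1 = 6 − 5 = 1, and the invariant factors of ∂_1 are all 1, so H_0 = Z.
  H_1: rank ker ∂_1 − rank ∂_2 = (15 − 5) − 10 = 0, and ∂_2 has invariant factor 2 > 1, so H_1 = Z/2.
  H_2: rank ker ∂_2 − rank ∂_3 = (10 − 10) − 0 = 0, and there is no ∂_3, so H_2 = 0.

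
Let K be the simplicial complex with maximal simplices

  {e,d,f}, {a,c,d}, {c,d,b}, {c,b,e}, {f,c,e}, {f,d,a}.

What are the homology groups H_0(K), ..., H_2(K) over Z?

H_0 ≅ Z,  H_1 ≅ Z,  H_2 = 0.

Order the vertices as a < b < c < d < e < f. Listing each simplex with vertices in this order, K has dimension 2 with simplices:

  0-simplices (6): a, b, c, d, e, f
  1-simplices (12): ac, ad, af, bc, bd, be, cd, ce, cf, de, df, ef
  2-simplices (6): acd, adf, bcd, bce, cef, def

giving chain groups C_0 ≅ Z^6, C_1 ≅ Z^12, C_2 ≅ Z^6.

The boundary map ∂_1: C_1 → C_0 sends each edge [p,q] (with p < q) to q − p. For instance
  ∂cd = d − c.
The resulting 6×12 matrix has rank 5, and its Smith normal form has invariant factors (1,1,1,1,1).

∂_2: C_2 → C_1 maps a triangle to the signed sum of its edges. For instance
  ∂adf = df − af + ad,
  ∂acd = cd − ad + ac.
This gives a 12×6 integer matrix of rank 6; reducing to Smith normal form yields diagonal entries (1,1,1,1,1,1).

Now H_k = ker ∂_k / im ∂_{k+1}, so:

  H_0: rank C_0 − rank ∂_1 = 6 − 5 = 1, and the invariant factors of ∂_1 are all 1, so H_0 = Z.
  H_1: rank ker ∂_1 − rank ∂_2 = (12 − 5) − 6 = 1, and the invariant factors of ∂_2 are all 1, so H_1 = Z.
  H_2: rank ker ∂_2 − rank ∂_3 = (6 − 6) − 0 = 0, and there is no ∂_3, so H_2 = 0.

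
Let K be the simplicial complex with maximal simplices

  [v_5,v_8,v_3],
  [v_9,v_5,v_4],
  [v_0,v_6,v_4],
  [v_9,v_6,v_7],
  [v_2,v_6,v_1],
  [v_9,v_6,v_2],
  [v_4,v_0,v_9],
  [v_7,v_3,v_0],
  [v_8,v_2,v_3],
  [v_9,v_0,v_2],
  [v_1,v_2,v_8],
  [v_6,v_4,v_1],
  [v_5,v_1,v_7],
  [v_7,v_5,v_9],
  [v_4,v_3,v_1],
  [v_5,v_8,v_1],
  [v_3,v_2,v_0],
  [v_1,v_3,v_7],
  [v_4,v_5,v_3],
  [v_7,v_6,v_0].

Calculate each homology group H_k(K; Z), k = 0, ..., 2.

Fix the vertex order v_0 < v_1 < v_2 < v_3 < v_4 < v_5 < v_6 < v_7 < v_8 < v_9 and write every simplex with vertices in increasing order. Then dim K = 2 and the simplices of K are:

  0-simplices (10): [v_0], [v_1], [v_2], [v_3], [v_4], [v_5], [v_6], [v_7], [v_8], [v_9]
  1-simplices (30): (30 of them)
  2-simplices (20): (20 of them)

so the chain groups are C_0 ≅ Z^10, C_1 ≅ Z^30, C_2 ≅ Z^20.

The boundary map ∂_1: C_1 → C_0 is given by ∂[p,q] = [q] − [p]. For instance
  ∂[v_1,v_7] = [v_7] − [v_1].
This gives a 10×30 integer matrix of rank 9; reducing to Smith normal form yields diagonal entries (1,1,1,1,1,1,1,1,1).

∂_2: C_2 → C_1 sends each 2-simplex [p,q,r] to [q,r] − [p,r] + [p,q]. For instance
  ∂[v_1,v_4,v_6] = [v_4,v_6] − [v_1,v_6] + [v_1,v_4],
  ∂[v_0,v_6,v_7] = [v_6,v_7] − [v_0,v_7] + [v_0,v_6].
The 30×20 boundary matrix has rank 20 and Smith normal form diag(1,1,1,1,1,1,1,1,1,1,1,1,1,1,1,1,1,1,1,2).

Now H_k = ker ∂_k / im ∂_{k+1}, so:

  H_0: rank C_0 − rank ∂_1 = 10 − 9 = 1, and the invariant factors of ∂_1 are all 1, so H_0 ≅ Z.
  H_1: rank ker ∂_1 − rank ∂_2 = (30 − 9) − 20 = 1, and ∂_2 has invariant factor 2 > 1, so H_1 ≅ Z × Z/2.
  H_2: rank ker ∂_2 − rank ∂_3 = (20 − 20) − 0 = 0, and there is no ∂_3, so H_2 ≅ 0.

H_0 = Z,  H_1 = Z × Z/2,  H_2 = 0.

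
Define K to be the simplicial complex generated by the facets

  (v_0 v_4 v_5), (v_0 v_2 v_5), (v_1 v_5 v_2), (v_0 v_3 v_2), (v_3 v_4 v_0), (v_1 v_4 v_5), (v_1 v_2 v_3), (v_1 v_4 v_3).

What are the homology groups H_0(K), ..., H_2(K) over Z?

Order the vertices as v_0 < v_1 < v_2 < v_3 < v_4 < v_5. Listing each simplex with vertices in this order, K has dimension 2 with simplices:

  0-simplices (6): [v_0], [v_1], [v_2], [v_3], [v_4], [v_5]
  1-simplices (12): [v_0,v_2], [v_0,v_3], [v_0,v_4], [v_0,v_5], [v_1,v_2], [v_1,v_3], [v_1,v_4], [v_1,v_5], [v_2,v_3], [v_2,v_5], [v_3,v_4], [v_4,v_5]
  2-simplices (8): [v_0,v_2,v_3], [v_0,v_2,v_5], [v_0,v_3,v_4], [v_0,v_4,v_5], [v_1,v_2,v_3], [v_1,v_2,v_5], [v_1,v_3,v_4], [v_1,v_4,v_5]

giving chain groups C_0 ≅ Z^6, C_1 ≅ Z^12, C_2 ≅ Z^8.

∂_1: C_1 → C_0 sends each edge [p,q] (with p < q) to q − p.
This gives a 6×12 integer matrix of rank 5; reducing to Smith normal form yields diagonal entries (1,1,1,1,1).

∂_2: C_2 → C_1 sends each 2-simplex [p,q,r] to [q,r] − [p,r] + [p,q]. For instance
  ∂[v_1,v_2,v_5] = [v_2,v_5] − [v_1,v_5] + [v_1,v_2],
  ∂[v_0,v_3,v_4] = [v_3,v_4] − [v_0,v_4] + [v_0,v_3].
The resulting 12×8 matrix has rank 7, and its Smith normal form has invariant factors (1,1,1,1,1,1,1).

Reading off H_k = ker ∂_k / im ∂_{k+1}:

  H_0: rank C_0 − rank ∂_1 = 6 − 5 = 1, and the invariant factors of ∂_1 are all 1, so H_0 ≅ Z.
  H_1: rank ker ∂_1 − rank ∂_2 = (12 − 5) − 7 = 0, and the invariant factors of ∂_2 are all 1, so H_1 ≅ 0.
  H_2: rank ker ∂_2 − rank ∂_3 = (8 − 7) − 0 = 1, and there is no ∂_3, so H_2 ≅ Z.

H_0 = Z,  H_1 = 0,  H_2 = Z.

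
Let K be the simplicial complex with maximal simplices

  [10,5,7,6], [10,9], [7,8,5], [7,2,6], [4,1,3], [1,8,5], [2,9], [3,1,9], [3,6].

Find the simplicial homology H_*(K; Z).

Take the total order 1 < 2 < 3 < 4 < 5 < 6 < 7 < 8 < 9 < 10 on the vertex set. Then K (dimension 3) consists of the simplices:

  0-simplices (10): [1], [2], [3], [4], [5], [6], [7], [8], [9], [10]
  1-simplices (20): [1,3], [1,4], [1,5], [1,8], [1,9], [2,6], [2,7], [2,9], [3,4], [3,6], [3,9], [5,6], [5,7], [5,8], [5,10], [6,7], [6,10], [7,8], [7,10], [9,10]
  2-simplices (9): [1,3,4], [1,3,9], [1,5,8], [2,6,7], [5,6,7], [5,6,10], [5,7,8], [5,7,10], [6,7,10]
  3-simplices (1): [5,6,7,10]

so the chain groups are C_0 ≅ Z^10, C_1 ≅ Z^20, C_2 ≅ Z^9, C_3 ≅ Z^1.

∂_1: C_1 → C_0 is given by ∂[p,q] = [q] − [p]. For instance
  ∂[9,10] = [10] − [9].
The resulting 10×20 matrix has rank 9, and its Smith normal form has invariant factors (1,1,1,1,1,1,1,1,1).

The boundary map ∂_2: C_2 → C_1 sends each 2-simplex [p,q,r] to [q,r] − [p,r] + [p,q]. For instance
  ∂[1,3,4] = [3,4] − [1,4] + [1,3],
  ∂[1,5,8] = [5,8] − [1,8] + [1,5].
The resulting 20×9 matrix has rank 8, and its Smith normal form has invariant factors (1,1,1,1,1,1,1,1).

∂_3: C_3 → C_2 sends each 3-simplex σ to the alternating sum Σ_i (−1)^i (σ with its i-th vertex removed). For instance
  ∂[5,6,7,10] = [6,7,10] − [5,7,10] + [5,6,10] − [5,6,7].
This gives a 9×1 integer matrix of rank 1; reducing to Smith normal form yields diagonal entries (1).

Reading off H_k = ker ∂_k / im ∂_{k+1}:

  H_0: rank C_0 − rank ∂_1 = 10 − 9 = 1, and the invariant factors of ∂_1 are all 1, so H_0 = Z.
  H_1: rank ker ∂_1 − rank ∂_2 = (20 − 9) − 8 = 3, and the invariant factors of ∂_2 are all 1, so H_1 = Z^3.
  H_2: rank ker ∂_2 − rank ∂_3 = (9 − 8) − 1 = 0, and the invariant factors of ∂_3 are all 1, so H_2 = 0.
  H_3: rank ker ∂_3 − rank ∂_4 = (1 − 1) − 0 = 0, and there is no ∂_4, so H_3 = 0.

As a check, the Euler characteristic is 10 − 20 + 9 − 1 = -2, which agrees with 1 − 3 + 0 − 0 = -2.

H_0 = Z,  H_1 = Z^3,  H_2 = 0,  H_3 = 0.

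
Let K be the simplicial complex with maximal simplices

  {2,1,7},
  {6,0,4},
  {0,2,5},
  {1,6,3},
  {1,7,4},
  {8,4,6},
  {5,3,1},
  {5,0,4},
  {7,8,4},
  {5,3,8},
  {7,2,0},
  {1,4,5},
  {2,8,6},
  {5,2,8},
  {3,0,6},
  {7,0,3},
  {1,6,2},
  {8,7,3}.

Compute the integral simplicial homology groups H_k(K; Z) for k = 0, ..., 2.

H_0 ≅ Z,  H_1 ≅ Z^2,  H_2 ≅ Z.

K has 9 vertices, 27 edges, 18 triangles.
rank ∂_0 = 0, rank ∂_1 = 8 ⇒ b_0 = 9 − 0 − 8 = 1; all invariant factors of ∂_1 are 1 so no torsion. So H_0 ≅ Z.
rank ∂_1 = 8, rank ∂_2 = 17 ⇒ b_1 = 27 − 8 − 17 = 2; all invariant factors of ∂_2 are 1 so no torsion. So H_1 ≅ Z^2.
rank ∂_2 = 17, rank ∂_3 = 0 ⇒ b_2 = 18 − 17 − 0 = 1. So H_2 ≅ Z.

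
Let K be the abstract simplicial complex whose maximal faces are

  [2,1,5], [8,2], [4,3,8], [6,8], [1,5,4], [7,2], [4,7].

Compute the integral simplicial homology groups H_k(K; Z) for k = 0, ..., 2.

K has 8 vertices, 12 edges, 3 triangles.
rank ∂_0 = 0, rank ∂_1 = 7 ⇒ b_0 = 8 − 0 − 7 = 1; all invariant factors of ∂_1 are 1 so no torsion. So H_0 = Z.
rank ∂_1 = 7, rank ∂_2 = 3 ⇒ b_1 = 12 − 7 − 3 = 2; all invariant factors of ∂_2 are 1 so no torsion. So H_1 = Z^2.
rank ∂_2 = 3, rank ∂_3 = 0 ⇒ b_2 = 3 − 3 − 0 = 0. So H_2 = 0.

H_0 ≅ Z,  H_1 ≅ Z^2,  H_2 = 0.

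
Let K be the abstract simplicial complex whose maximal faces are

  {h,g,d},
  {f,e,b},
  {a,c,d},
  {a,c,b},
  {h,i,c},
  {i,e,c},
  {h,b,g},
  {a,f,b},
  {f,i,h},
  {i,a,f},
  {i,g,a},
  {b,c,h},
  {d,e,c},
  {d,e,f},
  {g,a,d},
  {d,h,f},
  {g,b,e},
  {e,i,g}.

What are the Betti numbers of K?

b_0 = 1, b_1 = 2, b_2 = 1.

K has 9 vertices, 27 edges, 18 triangles.
rank ∂_0 = 0, rank ∂_1 = 8 ⇒ b_0 = 9 − 0 − 8 = 1; all invariant factors of ∂_1 are 1 so no torsion. So H_0 = Z.
rank ∂_1 = 8, rank ∂_2 = 17 ⇒ b_1 = 27 − 8 − 17 = 2; all invariant factors of ∂_2 are 1 so no torsion. So H_1 = Z^2.
rank ∂_2 = 17, rank ∂_3 = 0 ⇒ b_2 = 18 − 17 − 0 = 1. So H_2 = Z.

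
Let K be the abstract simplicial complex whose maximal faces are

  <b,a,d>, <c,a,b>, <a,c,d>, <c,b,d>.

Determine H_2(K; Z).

We work with the vertex ordering a < b < c < d. The simplices of K, each written with vertices in increasing order, are:

  0-simplices (4): a, b, c, d
  1-simplices (6): ab, ac, ad, bc, bd, cd
  2-simplices (4): abc, abd, acd, bcd

giving chain groups C_0 ≅ Z^4, C_1 ≅ Z^6, C_2 ≅ Z^4.

The boundary map ∂_1: C_1 → C_0 sends each edge [p,q] (with p < q) to q − p. For instance
  ∂ab = b − a.
As a 4×6 matrix over Z this has rank 3, with invariant factors (1,1,1).

∂_2: C_2 → C_1 maps a triangle to the signed sum of its edges. For instance
  ∂abc = bc − ac + ab,
  ∂bcd = cd − bd + bc.
As a 6×4 matrix over Z this has rank 3, with invariant factors (1,1,1).

Computing H_k = (kernel of ∂_k) / (image of ∂_{k+1}):

  H_2: rank ker ∂_2 − rank ∂_3 = (4 − 3) − 0 = 1, and there is no ∂_3, so H_2 ≅ Z.

(K is a triangulation of the 2-sphere S^2.)

H_2 ≅ Z.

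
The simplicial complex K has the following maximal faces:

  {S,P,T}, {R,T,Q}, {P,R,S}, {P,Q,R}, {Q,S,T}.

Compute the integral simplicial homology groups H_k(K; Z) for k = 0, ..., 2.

Order the vertices as P < Q < R < S < T. Listing each simplex with vertices in this order, K has dimension 2 with simplices:

  0-simplices (5): P, Q, R, S, T
  1-simplices (10): PQ, PR, PS, PT, QR, QS, QT, RS, RT, ST
  2-simplices (5): PQR, PRS, PST, QRT, QST

Hence C_0 ≅ Z^5, C_1 ≅ Z^10, C_2 ≅ Z^5.

∂_1: C_1 → C_0 sends each edge [p,q] (with p < q) to q − p. For instance
  ∂RT = T − R.
The 5×10 boundary matrix has rank 4 and Smith normal form diag(1,1,1,1).

Boundary ∂_2: C_2 → C_1 maps a triangle to the signed sum of its edges. For instance
  ∂PST = ST − PT + PS,
  ∂PQR = QR − PR + PQ.
The resulting 10×5 matrix has rank 5, and its Smith normal form has invariant factors (1,1,1,1,1).

Now H_k = ker ∂_k / im ∂_{k+1}, so:

  H_0: rank C_0 − rank ∂_1 = 5 − 4 = 1, and the invariant factors of ∂_1 are all 1, so H_0 ≅ Z.
  H_1: rank ker ∂_1 − rank ∂_2 = (10 − 4) − 5 = 1, and the invariant factors of ∂_2 are all 1, so H_1 ≅ Z.
  H_2: rank ker ∂_2 − rank ∂_3 = (5 − 5) − 0 = 0, and there is no ∂_3, so H_2 ≅ 0.

As a check, the Euler characteristic is 5 − 10 + 5 = 0, which agrees with 1 − 1 + 0 = 0.

H_0 = Z,  H_1 = Z,  H_2 = 0.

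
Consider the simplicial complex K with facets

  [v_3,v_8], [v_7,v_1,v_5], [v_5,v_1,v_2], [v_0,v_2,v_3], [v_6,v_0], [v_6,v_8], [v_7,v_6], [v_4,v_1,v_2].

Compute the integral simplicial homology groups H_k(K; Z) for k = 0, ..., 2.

We work with the vertex ordering v_0 < v_1 < v_2 < v_3 < v_4 < v_5 < v_6 < v_7 < v_8. The simplices of K, each written with vertices in increasing order, are:

  0-simplices (9): [v_0], [v_1], [v_2], [v_3], [v_4], [v_5], [v_6], [v_7], [v_8]
  1-simplices (14): [v_0,v_2], [v_0,v_3], [v_0,v_6], [v_1,v_2], [v_1,v_4], [v_1,v_5], [v_1,v_7], [v_2,v_3], [v_2,v_4], [v_2,v_5], [v_3,v_8], [v_5,v_7], [v_6,v_7], [v_6,v_8]
  2-simplices (4): [v_0,v_2,v_3], [v_1,v_2,v_4], [v_1,v_2,v_5], [v_1,v_5,v_7]

so the chain groups are C_0 ≅ Z^9, C_1 ≅ Z^14, C_2 ≅ Z^4.

Boundary ∂_1: C_1 → C_0 is given by ∂[p,q] = [q] − [p]. For instance
  ∂[v_6,v_8] = [v_8] − [v_6].
This gives a 9×14 integer matrix of rank 8; reducing to Smith normal form yields diagonal entries (1,1,1,1,1,1,1,1).

Boundary ∂_2: C_2 → C_1 sends each 2-simplex [p,q,r] to [q,r] − [p,r] + [p,q]. For instance
  ∂[v_1,v_5,v_7] = [v_5,v_7] − [v_1,v_7] + [v_1,v_5],
  ∂[v_1,v_2,v_5] = [v_2,v_5] − [v_1,v_5] + [v_1,v_2].
The 14×4 boundary matrix has rank 4 and Smith normal form diag(1,1,1,1).

Computing H_k = (kernel of ∂_k) / (image of ∂_{k+1}):

  H_0: rank C_0 − rank ∂_1 = 9 − 8 = 1, and the invariant factors of ∂_1 are all 1, so H_0 ≅ Z.
  H_1: rank ker ∂_1 − rank ∂_2 = (14 − 8) − 4 = 2, and the invariant factors of ∂_2 are all 1, so H_1 ≅ Z^2.
  H_2: rank ker ∂_2 − rank ∂_3 = (4 − 4) − 0 = 0, and there is no ∂_3, so H_2 ≅ 0.

As a check, the Euler characteristic is 9 − 14 + 4 = -1, which agrees with 1 − 2 + 0 = -1.

H_0 = Z,  H_1 = Z^2,  H_2 = 0.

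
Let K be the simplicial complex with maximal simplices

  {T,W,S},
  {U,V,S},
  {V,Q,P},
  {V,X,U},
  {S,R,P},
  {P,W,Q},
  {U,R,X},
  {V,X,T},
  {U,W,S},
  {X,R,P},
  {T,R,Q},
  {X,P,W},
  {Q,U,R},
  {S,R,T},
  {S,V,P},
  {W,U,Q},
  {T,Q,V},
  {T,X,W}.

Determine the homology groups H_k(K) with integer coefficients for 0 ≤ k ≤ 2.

Order the vertices as P < Q < R < S < T < U < V < W < X. Listing each simplex with vertices in this order, K has dimension 2 with simplices:

  0-simplices (9): P, Q, R, S, T, U, V, W, X
  1-simplices (27): PQ, PR, PS, PV, PW, PX, QR, QT, QU, QV, QW, RS, RT, RU, RX, ST, SU, SV, SW, TV, TW, TX, UV, UW, UX, VX, WX
  2-simplices (18): PQV, PQW, PRS, PRX, PSV, PWX, QRT, QRU, QTV, QUW, RST, RUX, STW, SUV, SUW, TVX, TWX, UVX

so the chain groups are C_0 ≅ Z^9, C_1 ≅ Z^27, C_2 ≅ Z^18.

∂_1: C_1 → C_0 sends each edge [p,q] (with p < q) to q − p.
The resulting 9×27 matrix has rank 8, and its Smith normal form has invariant factors (1,1,1,1,1,1,1,1).

Boundary ∂_2: C_2 → C_1 maps a triangle to the signed sum of its edges. For instance
  ∂RUX = UX − RX + RU,
  ∂UVX = VX − UX + UV.
This gives a 27×18 integer matrix of rank 17; reducing to Smith normal form yields diagonal entries (1,1,1,1,1,1,1,1,1,1,1,1,1,1,1,1,1).

From H_k ≅ ker(∂_k) / im(∂_{k+1}) we obtain:

  H_0: rank C_0 − rank ∂_1 = 9 − 8 = 1, and the invariant factors of ∂_1 are all 1, so H_0 ≅ Z.
  H_1: rank ker ∂_1 − rank ∂_2 = (27 − 8) − 17 = 2, and the invariant factors of ∂_2 are all 1, so H_1 ≅ Z^2.
  H_2: rank ker ∂_2 − rank ∂_3 = (18 − 17) − 0 = 1, and there is no ∂_3, so H_2 ≅ Z.

H_0 = Z,  H_1 = Z^2,  H_2 = Z.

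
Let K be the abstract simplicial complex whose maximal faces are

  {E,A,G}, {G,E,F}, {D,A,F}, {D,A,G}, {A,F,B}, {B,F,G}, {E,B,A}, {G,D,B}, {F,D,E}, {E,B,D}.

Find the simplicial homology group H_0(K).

H_0 ≅ Z.

We work with the vertex ordering A < B < D < E < F < G. The simplices of K, each written with vertices in increasing order, are:

  0-simplices (6): A, B, D, E, F, G
  1-simplices (15): AB, AD, AE, AF, AG, BD, BE, BF, BG, DE, DF, DG, EF, EG, FG
  2-simplices (10): ABE, ABF, ADF, ADG, AEG, BDE, BDG, BFG, DEF, EFG

Hence C_0 ≅ Z^6, C_1 ≅ Z^15, C_2 ≅ Z^10.

∂_1: C_1 → C_0 is given by ∂[p,q] = [q] − [p].
The 6×15 boundary matrix has rank 5 and Smith normal form diag(1,1,1,1,1).

The boundary map ∂_2: C_2 → C_1 acts by ∂[p,q,r] = [q,r] − [p,r] + [p,q]. For instance
  ∂ABF = BF − AF + AB,
  ∂BDG = DG − BG + BD.
As a 15×10 matrix over Z this has rank 10, with invariant factors (1,1,1,1,1,1,1,1,1,2).

Computing H_k = (kernel of ∂_k) / (image of ∂_{k+1}):

  H_0: rank C_0 − rank ∂_1 = 6 − 5 = 1, and the invariant factors of ∂_1 are all 1, so H_0 ≅ Z.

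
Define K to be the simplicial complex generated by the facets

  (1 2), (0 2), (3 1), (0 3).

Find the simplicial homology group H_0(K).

Order the vertices as 0 < 1 < 2 < 3. Listing each simplex with vertices in this order, K has dimension 1 with simplices:

  0-simplices (4): [0], [1], [2], [3]
  1-simplices (4): [0,2], [0,3], [1,2], [1,3]

giving chain groups C_0 ≅ Z^4, C_1 ≅ Z^4.

The boundary map ∂_1: C_1 → C_0 maps an edge to its endpoints' difference, ∂[p,q] = q − p.
The 4×4 boundary matrix has rank 3 and Smith normal form diag(1,1,1).

From H_k ≅ ker(∂_k) / im(∂_{k+1}) we obtain:

  H_0: rank C_0 − rank ∂_1 = 4 − 3 = 1, and the invariant factors of ∂_1 are all 1, so H_0 = Z.

H_0 = Z.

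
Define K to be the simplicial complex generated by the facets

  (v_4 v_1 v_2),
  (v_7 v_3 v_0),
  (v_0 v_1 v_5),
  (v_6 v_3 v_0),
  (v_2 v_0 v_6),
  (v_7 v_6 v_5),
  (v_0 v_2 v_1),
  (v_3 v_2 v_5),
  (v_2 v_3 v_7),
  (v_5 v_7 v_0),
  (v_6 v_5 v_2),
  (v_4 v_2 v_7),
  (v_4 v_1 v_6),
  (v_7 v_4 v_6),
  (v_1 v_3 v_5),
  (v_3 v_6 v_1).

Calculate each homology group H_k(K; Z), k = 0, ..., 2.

H_0 ≅ Z,  H_1 ≅ Z^2,  H_2 ≅ Z.

Fix the vertex order v_0 < v_1 < v_2 < v_3 < v_4 < v_5 < v_6 < v_7 and write every simplex with vertices in increasing order. Then dim K = 2 and the simplices of K are:

  0-simplices (8): [v_0], [v_1], [v_2], [v_3], [v_4], [v_5], [v_6], [v_7]
  1-simplices (24): (24 of them)
  2-simplices (16): (16 of them)

Hence C_0 ≅ Z^8, C_1 ≅ Z^24, C_2 ≅ Z^16.

Boundary ∂_1: C_1 → C_0 is given by ∂[p,q] = [q] − [p]. For instance
  ∂[v_2,v_4] = [v_4] − [v_2].
The 8×24 boundary matrix has rank 7 and Smith normal form diag(1,1,1,1,1,1,1).

∂_2: C_2 → C_1 acts by ∂[p,q,r] = [q,r] − [p,r] + [p,q]. For instance
  ∂[v_4,v_6,v_7] = [v_6,v_7] − [v_4,v_7] + [v_4,v_6],
  ∂[v_2,v_4,v_7] = [v_4,v_7] − [v_2,v_7] + [v_2,v_4].
The 24×16 boundary matrix has rank 15 and Smith normal form diag(1,1,1,1,1,1,1,1,1,1,1,1,1,1,1).

Reading off H_k = ker ∂_k / im ∂_{k+1}:

  H_0: rank C_0 − rank ∂_1 = 8 − 7 = 1, and the invariant factors of ∂_1 are all 1, so H_0 = Z.
  H_1: rank ker ∂_1 − rank ∂_2 = (24 − 7) − 15 = 2, and the invariant factors of ∂_2 are all 1, so H_1 = Z^2.
  H_2: rank ker ∂_2 − rank ∂_3 = (16 − 15) − 0 = 1, and there is no ∂_3, so H_2 = Z.

(K is a triangulation of the torus T^2.)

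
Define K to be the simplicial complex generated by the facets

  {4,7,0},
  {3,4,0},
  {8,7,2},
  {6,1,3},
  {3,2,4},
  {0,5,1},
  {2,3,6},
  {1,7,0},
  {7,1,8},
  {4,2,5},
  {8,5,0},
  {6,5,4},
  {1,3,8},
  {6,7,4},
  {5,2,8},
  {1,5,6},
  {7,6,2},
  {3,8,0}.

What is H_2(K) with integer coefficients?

H_2 = 0.

Order the vertices as 0 < 1 < 2 < 3 < 4 < 5 < 6 < 7 < 8. Listing each simplex with vertices in this order, K has dimension 2 with simplices:

  0-simplices (9): [0], [1], [2], [3], [4], [5], [6], [7], [8]
  1-simplices (27): (27 of them)
  2-simplices (18): [0,1,5], [0,1,7], [0,3,4], [0,3,8], [0,4,7], [0,5,8], [1,3,6], [1,3,8], [1,5,6], [1,7,8], [2,3,4], [2,3,6], [2,4,5], [2,5,8], [2,6,7], [2,7,8], [4,5,6], [4,6,7]

so the chain groups are C_0 ≅ Z^9, C_1 ≅ Z^27, C_2 ≅ Z^18.

The boundary map ∂_1: C_1 → C_0 sends each edge [p,q] (with p < q) to q − p. For instance
  ∂[5,6] = [6] − [5].
This gives a 9×27 integer matrix of rank 8; reducing to Smith normal form yields diagonal entries (1,1,1,1,1,1,1,1).

∂_2: C_2 → C_1 sends each 2-simplex [p,q,r] to [q,r] − [p,r] + [p,q]. For instance
  ∂[4,6,7] = [6,7] − [4,7] + [4,6],
  ∂[2,7,8] = [7,8] − [2,8] + [2,7].
This gives a 27×18 integer matrix of rank 18; reducing to Smith normal form yields diagonal entries (1,1,1,1,1,1,1,1,1,1,1,1,1,1,1,1,1,2).

From H_k ≅ ker(∂_k) / im(∂_{k+1}) we obtain:

  H_2: rank ker ∂_2 − rank ∂_3 = (18 − 18) − 0 = 0, and there is no ∂_3, so H_2 ≅ 0.

(K is a triangulation of the Klein bottle.)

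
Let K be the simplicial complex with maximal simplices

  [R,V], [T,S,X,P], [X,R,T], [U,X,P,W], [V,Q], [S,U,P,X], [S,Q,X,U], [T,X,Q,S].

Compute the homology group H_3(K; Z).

H_3 ≅ 0.

Take the total order P < Q < R < S < T < U < V < W < X on the vertex set. Then K (dimension 3) consists of the simplices:

  0-simplices (9): P, Q, R, S, T, U, V, W, X
  1-simplices (20): PS, PT, PU, PW, PX, QS, QT, QU, QV, QX, RT, RV, RX, ST, SU, SX, TX, UW, UX, WX
  2-simplices (16): PST, PSU, PSX, PTX, PUW, PUX, PWX, QST, QSU, QSX, QTX, QUX, RTX, STX, SUX, UWX
  3-simplices (5): PSTX, PSUX, PUWX, QSTX, QSUX

giving chain groups C_0 ≅ Z^9, C_1 ≅ Z^20, C_2 ≅ Z^16, C_3 ≅ Z^5.

The boundary map ∂_1: C_1 → C_0 maps an edge to its endpoints' difference, ∂[p,q] = q − p. For instance
  ∂RX = X − R.
As a 9×20 matrix over Z this has rank 8, with invariant factors (1,1,1,1,1,1,1,1).

∂_2: C_2 → C_1 sends each 2-simplex [p,q,r] to [q,r] − [p,r] + [p,q]. For instance
  ∂PUX = UX − PX + PU,
  ∂STX = TX − SX + ST.
As a 20×16 matrix over Z this has rank 11, with invariant factors (1,1,1,1,1,1,1,1,1,1,1).

∂_3: C_3 → C_2 sends each 3-simplex σ to the alternating sum Σ_i (−1)^i (σ with its i-th vertex removed). For instance
  ∂QSUX = SUX − QUX + QSX − QSU,
  ∂PUWX = UWX − PWX + PUX − PUW.
The resulting 16×5 matrix has rank 5, and its Smith normal form has invariant factors (1,1,1,1,1).

From H_k ≅ ker(∂_k) / im(∂_{k+1}) we obtain:

  H_3: rank ker ∂_3 − rank ∂_4 = (5 − 5) − 0 = 0, and there is no ∂_4, so H_3 = 0.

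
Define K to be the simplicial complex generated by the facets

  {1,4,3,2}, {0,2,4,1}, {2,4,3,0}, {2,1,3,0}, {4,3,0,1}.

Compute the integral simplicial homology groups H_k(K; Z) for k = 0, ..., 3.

H_0 = Z,  H_1 = 0,  H_2 = 0,  H_3 = Z.

Take the total order 0 < 1 < 2 < 3 < 4 on the vertex set. Then K (dimension 3) consists of the simplices:

  0-simplices (5): [0], [1], [2], [3], [4]
  1-simplices (10): [0,1], [0,2], [0,3], [0,4], [1,2], [1,3], [1,4], [2,3], [2,4], [3,4]
  2-simplices (10): [0,1,2], [0,1,3], [0,1,4], [0,2,3], [0,2,4], [0,3,4], [1,2,3], [1,2,4], [1,3,4], [2,3,4]
  3-simplices (5): [0,1,2,3], [0,1,2,4], [0,1,3,4], [0,2,3,4], [1,2,3,4]

giving chain groups C_0 ≅ Z^5, C_1 ≅ Z^10, C_2 ≅ Z^10, C_3 ≅ Z^5.

∂_1: C_1 → C_0 is given by ∂[p,q] = [q] − [p]. For instance
  ∂[0,1] = [1] − [0].
This gives a 5×10 integer matrix of rank 4; reducing to Smith normal form yields diagonal entries (1,1,1,1).

Boundary ∂_2: C_2 → C_1 acts by ∂[p,q,r] = [q,r] − [p,r] + [p,q]. For instance
  ∂[0,1,3] = [1,3] − [0,3] + [0,1],
  ∂[1,3,4] = [3,4] − [1,4] + [1,3].
The 10×10 boundary matrix has rank 6 and Smith normal form diag(1,1,1,1,1,1).

The boundary map ∂_3: C_3 → C_2 sends each 3-simplex σ to the alternating sum Σ_i (−1)^i (σ with its i-th vertex removed). For instance
  ∂[0,1,3,4] = [1,3,4] − [0,3,4] + [0,1,4] − [0,1,3],
  ∂[0,1,2,4] = [1,2,4] − [0,2,4] + [0,1,4] − [0,1,2].
The resulting 10×5 matrix has rank 4, and its Smith normal form has invariant factors (1,1,1,1).

From H_k ≅ ker(∂_k) / im(∂_{k+1}) we obtain:

  H_0: rank C_0 − rank ∂_1 = 5 − 4 = 1, and the invariant factors of ∂_1 are all 1, so H_0 ≅ Z.
  H_1: rank ker ∂_1 − rank ∂_2 = (10 − 4) − 6 = 0, and the invariant factors of ∂_2 are all 1, so H_1 ≅ 0.
  H_2: rank ker ∂_2 − rank ∂_3 = (10 − 6) − 4 = 0, and the invariant factors of ∂_3 are all 1, so H_2 ≅ 0.
  H_3: rank ker ∂_3 − rank ∂_4 = (5 − 4) − 0 = 1, and there is no ∂_4, so H_3 ≅ Z.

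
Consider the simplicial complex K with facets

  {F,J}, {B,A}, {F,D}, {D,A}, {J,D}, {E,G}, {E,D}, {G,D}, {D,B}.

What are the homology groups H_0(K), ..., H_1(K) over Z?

K has 7 vertices, 9 edges.
rank ∂_0 = 0, rank ∂_1 = 6 ⇒ b_0 = 7 − 0 − 6 = 1; all invariant factors of ∂_1 are 1 so no torsion. So H_0 ≅ Z.
rank ∂_1 = 6, rank ∂_2 = 0 ⇒ b_1 = 9 − 6 − 0 = 3. So H_1 ≅ Z^3.

H_0 = Z,  H_1 = Z^3.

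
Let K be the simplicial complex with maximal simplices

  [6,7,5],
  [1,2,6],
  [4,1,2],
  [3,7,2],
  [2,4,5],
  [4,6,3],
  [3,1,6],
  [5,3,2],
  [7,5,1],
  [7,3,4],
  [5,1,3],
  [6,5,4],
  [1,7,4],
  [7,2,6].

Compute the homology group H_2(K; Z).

H_2 ≅ Z.

Fix the vertex order 1 < 2 < 3 < 4 < 5 < 6 < 7 and write every simplex with vertices in increasing order. Then dim K = 2 and the simplices of K are:

  0-simplices (7): [1], [2], [3], [4], [5], [6], [7]
  1-simplices (21): [1,2], [1,3], [1,4], [1,5], [1,6], [1,7], [2,3], [2,4], [2,5], [2,6], [2,7], [3,4], [3,5], [3,6], [3,7], [4,5], [4,6], [4,7], [5,6], [5,7], [6,7]
  2-simplices (14): [1,2,4], [1,2,6], [1,3,5], [1,3,6], [1,4,7], [1,5,7], [2,3,5], [2,3,7], [2,4,5], [2,6,7], [3,4,6], [3,4,7], [4,5,6], [5,6,7]

Hence C_0 ≅ Z^7, C_1 ≅ Z^21, C_2 ≅ Z^14.

Boundary ∂_1: C_1 → C_0 is given by ∂[p,q] = [q] − [p]. For instance
  ∂[1,7] = [7] − [1].
The resulting 7×21 matrix has rank 6, and its Smith normal form has invariant factors (1,1,1,1,1,1).

∂_2: C_2 → C_1 maps a triangle to the signed sum of its edges. For instance
  ∂[3,4,7] = [4,7] − [3,7] + [3,4],
  ∂[1,5,7] = [5,7] − [1,7] + [1,5].
This gives a 21×14 integer matrix of rank 13; reducing to Smith normal form yields diagonal entries (1,1,1,1,1,1,1,1,1,1,1,1,1).

Reading off H_k = ker ∂_k / im ∂_{k+1}:

  H_2: rank ker ∂_2 − rank ∂_3 = (14 − 13) − 0 = 1, and there is no ∂_3, so H_2 ≅ Z.

(K is a triangulation of the torus T^2.)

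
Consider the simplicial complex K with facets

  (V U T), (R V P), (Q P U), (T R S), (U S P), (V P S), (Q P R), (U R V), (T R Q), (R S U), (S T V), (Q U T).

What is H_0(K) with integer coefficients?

Fix the vertex order P < Q < R < S < T < U < V and write every simplex with vertices in increasing order. Then dim K = 2 and the simplices of K are:

  0-simplices (7): P, Q, R, S, T, U, V
  1-simplices (18): PQ, PR, PS, PU, PV, QR, QT, QU, RS, RT, RU, RV, ST, SU, SV, TU, TV, UV
  2-simplices (12): PQR, PQU, PRV, PSU, PSV, QRT, QTU, RST, RSU, RUV, STV, TUV

giving chain groups C_0 ≅ Z^7, C_1 ≅ Z^18, C_2 ≅ Z^12.

Boundary ∂_1: C_1 → C_0 maps an edge to its endpoints' difference, ∂[p,q] = q − p. For instance
  ∂PV = V − P.
The resulting 7×18 matrix has rank 6, and its Smith normal form has invariant factors (1,1,1,1,1,1).

The boundary map ∂_2: C_2 → C_1 sends each 2-simplex [p,q,r] to [q,r] − [p,r] + [p,q]. For instance
  ∂RST = ST − RT + RS,
  ∂QTU = TU − QU + QT.
The resulting 18×12 matrix has rank 12, and its Smith normal form has invariant factors (1,1,1,1,1,1,1,1,1,1,1,2).

Reading off H_k = ker ∂_k / im ∂_{k+1}:

  H_0: rank C_0 − rank ∂_1 = 7 − 6 = 1, and the invariant factors of ∂_1 are all 1, so H_0 = Z.

(K is a triangulation of the real projective plane RP^2.)

H_0 = Z.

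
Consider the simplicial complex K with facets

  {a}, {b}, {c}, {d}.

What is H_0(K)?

Fix the vertex order a < b < c < d and write every simplex with vertices in increasing order. Then dim K = 0 and the simplices of K are:

  0-simplices (4): a, b, c, d

giving chain groups C_0 ≅ Z^4.

From H_k ≅ ker(∂_k) / im(∂_{k+1}) we obtain:

  H_0: rank C_0 − rank ∂_1 = 4 − 0 = 4, and there is no ∂_1, so H_0 = Z^4.

(K is a triangulation of a set of 4 points.)

H_0 = Z^4.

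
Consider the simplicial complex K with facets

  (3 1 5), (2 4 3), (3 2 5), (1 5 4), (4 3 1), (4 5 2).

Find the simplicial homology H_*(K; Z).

Take the total order 1 < 2 < 3 < 4 < 5 on the vertex set. Then K (dimension 2) consists of the simplices:

  0-simplices (5): [1], [2], [3], [4], [5]
  1-simplices (9): [1,3], [1,4], [1,5], [2,3], [2,4], [2,5], [3,4], [3,5], [4,5]
  2-simplices (6): [1,3,4], [1,3,5], [1,4,5], [2,3,4], [2,3,5], [2,4,5]

giving chain groups C_0 ≅ Z^5, C_1 ≅ Z^9, C_2 ≅ Z^6.

Boundary ∂_1: C_1 → C_0 sends each edge [p,q] (with p < q) to q − p.
This gives a 5×9 integer matrix of rank 4; reducing to Smith normal form yields diagonal entries (1,1,1,1).

The boundary map ∂_2: C_2 → C_1 acts by ∂[p,q,r] = [q,r] − [p,r] + [p,q]. For instance
  ∂[1,4,5] = [4,5] − [1,5] + [1,4],
  ∂[2,3,4] = [3,4] − [2,4] + [2,3].
This gives a 9×6 integer matrix of rank 5; reducing to Smith normal form yields diagonal entries (1,1,1,1,1).

From H_k ≅ ker(∂_k) / im(∂_{k+1}) we obtain:

  H_0: rank C_0 − rank ∂_1 = 5 − 4 = 1, and the invariant factors of ∂_1 are all 1, so H_0 ≅ Z.
  H_1: rank ker ∂_1 − rank ∂_2 = (9 − 4) − 5 = 0, and the invariant factors of ∂_2 are all 1, so H_1 ≅ 0.
  H_2: rank ker ∂_2 − rank ∂_3 = (6 − 5) − 0 = 1, and there is no ∂_3, so H_2 ≅ Z.

(K is a triangulation of the 2-sphere S^2.)

H_0 ≅ Z,  H_1 = 0,  H_2 ≅ Z.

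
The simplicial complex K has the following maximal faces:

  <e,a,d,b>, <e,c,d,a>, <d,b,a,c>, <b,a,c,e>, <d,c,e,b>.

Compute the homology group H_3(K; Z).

Order the vertices as a < b < c < d < e. Listing each simplex with vertices in this order, K has dimension 3 with simplices:

  0-simplices (5): a, b, c, d, e
  1-simplices (10): ab, ac, ad, ae, bc, bd, be, cd, ce, de
  2-simplices (10): abc, abd, abe, acd, ace, ade, bcd, bce, bde, cde
  3-simplices (5): abcd, abce, abde, acde, bcde

giving chain groups C_0 ≅ Z^5, C_1 ≅ Z^10, C_2 ≅ Z^10, C_3 ≅ Z^5.

The boundary map ∂_1: C_1 → C_0 maps an edge to its endpoints' difference, ∂[p,q] = q − p. For instance
  ∂ae = e − a.
This gives a 5×10 integer matrix of rank 4; reducing to Smith normal form yields diagonal entries (1,1,1,1).

Boundary ∂_2: C_2 → C_1 maps a triangle to the signed sum of its edges. For instance
  ∂abe = be − ae + ab,
  ∂abd = bd − ad + ab.
As a 10×10 matrix over Z this has rank 6, with invariant factors (1,1,1,1,1,1).

Boundary ∂_3: C_3 → C_2 sends each 3-simplex σ to the alternating sum Σ_i (−1)^i (σ with its i-th vertex removed). For instance
  ∂abde = bde − ade + abe − abd,
  ∂abcd = bcd − acd + abd − abc.
As a 10×5 matrix over Z this has rank 4, with invariant factors (1,1,1,1).

From H_k ≅ ker(∂_k) / im(∂_{k+1}) we obtain:

  H_3: rank ker ∂_3 − rank ∂_4 = (5 − 4) − 0 = 1, and there is no ∂_4, so H_3 ≅ Z.

(K is a triangulation of the 3-sphere S^3.)

H_3 = Z.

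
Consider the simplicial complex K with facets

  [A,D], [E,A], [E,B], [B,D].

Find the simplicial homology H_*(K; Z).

Take the total order A < B < D < E on the vertex set. Then K (dimension 1) consists of the simplices:

  0-simplices (4): A, B, D, E
  1-simplices (4): AD, AE, BD, BE

Hence C_0 ≅ Z^4, C_1 ≅ Z^4.

The boundary map ∂_1: C_1 → C_0 is given by ∂[p,q] = [q] − [p]. For instance
  ∂AD = D − A.
As a 4×4 matrix over Z this has rank 3, with invariant factors (1,1,1).

Computing H_k = (kernel of ∂_k) / (image of ∂_{k+1}):

  H_0: rank C_0 − rank ∂_1 = 4 − 3 = 1, and the invariant factors of ∂_1 are all 1, so H_0 = Z.
  H_1: rank ker ∂_1 − rank ∂_2 = (4 − 3) − 0 = 1, and there is no ∂_2, so H_1 = Z.

As a check, the Euler characteristic is 4 − 4 = 0, which agrees with 1 − 1 = 0.

H_0 = Z,  H_1 = Z.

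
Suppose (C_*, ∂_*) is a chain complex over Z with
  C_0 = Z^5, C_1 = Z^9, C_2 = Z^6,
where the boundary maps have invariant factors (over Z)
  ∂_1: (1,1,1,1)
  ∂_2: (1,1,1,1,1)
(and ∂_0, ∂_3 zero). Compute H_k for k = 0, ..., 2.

H_0 = Z,  H_1 = 0,  H_2 = Z.

H_0: b_0 = 5 − 0 − 4 = 1; torsion from ∂_1 factors > 1: none. So H_0 = Z.
H_1: b_1 = 9 − 4 − 5 = 0; torsion from ∂_2 factors > 1: none. So H_1 = 0.
H_2: b_2 = 6 − 5 − 0 = 1; torsion from ∂_3 factors > 1: none. So H_2 = Z.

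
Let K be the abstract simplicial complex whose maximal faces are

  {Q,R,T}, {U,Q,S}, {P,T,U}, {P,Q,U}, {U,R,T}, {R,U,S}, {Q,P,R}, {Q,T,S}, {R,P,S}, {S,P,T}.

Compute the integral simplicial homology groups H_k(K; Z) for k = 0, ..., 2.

We work with the vertex ordering P < Q < R < S < T < U. The simplices of K, each written with vertices in increasing order, are:

  0-simplices (6): P, Q, R, S, T, U
  1-simplices (15): PQ, PR, PS, PT, PU, QR, QS, QT, QU, RS, RT, RU, ST, SU, TU
  2-simplices (10): PQR, PQU, PRS, PST, PTU, QRT, QST, QSU, RSU, RTU

so the chain groups are C_0 ≅ Z^6, C_1 ≅ Z^15, C_2 ≅ Z^10.

Boundary ∂_1: C_1 → C_0 sends each edge [p,q] (with p < q) to q − p. For instance
  ∂QS = S − Q.
As a 6×15 matrix over Z this has rank 5, with invariant factors (1,1,1,1,1).

Boundary ∂_2: C_2 → C_1 sends each 2-simplex [p,q,r] to [q,r] − [p,r] + [p,q]. For instance
  ∂RSU = SU − RU + RS,
  ∂PQR = QR − PR + PQ.
This gives a 15×10 integer matrix of rank 10; reducing to Smith normal form yields diagonal entries (1,1,1,1,1,1,1,1,1,2).

Reading off H_k = ker ∂_k / im ∂_{k+1}:

  H_0: rank C_0 − rank ∂_1 = 6 − 5 = 1, and the invariant factors of ∂_1 are all 1, so H_0 ≅ Z.
  H_1: rank ker ∂_1 − rank ∂_2 = (15 − 5) − 10 = 0, and ∂_2 has invariant factor 2 > 1, so H_1 ≅ Z/2Z.
  H_2: rank ker ∂_2 − rank ∂_3 = (10 − 10) − 0 = 0, and there is no ∂_3, so H_2 ≅ 0.

H_0 ≅ Z,  H_1 ≅ Z/2Z,  H_2 = 0.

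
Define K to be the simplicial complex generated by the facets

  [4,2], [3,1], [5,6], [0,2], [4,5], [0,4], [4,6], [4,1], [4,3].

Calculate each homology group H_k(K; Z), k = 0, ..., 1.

H_0 ≅ Z,  H_1 ≅ Z^3.

Order the vertices as 0 < 1 < 2 < 3 < 4 < 5 < 6. Listing each simplex with vertices in this order, K has dimension 1 with simplices:

  0-simplices (7): [0], [1], [2], [3], [4], [5], [6]
  1-simplices (9): [0,2], [0,4], [1,3], [1,4], [2,4], [3,4], [4,5], [4,6], [5,6]

giving chain groups C_0 ≅ Z^7, C_1 ≅ Z^9.

Boundary ∂_1: C_1 → C_0 maps an edge to its endpoints' difference, ∂[p,q] = q − p. For instance
  ∂[1,4] = [4] − [1].
This gives a 7×9 integer matrix of rank 6; reducing to Smith normal form yields diagonal entries (1,1,1,1,1,1).

Now H_k = ker ∂_k / im ∂_{k+1}, so:

  H_0: rank C_0 − rank ∂_1 = 7 − 6 = 1, and the invariant factors of ∂_1 are all 1, so H_0 ≅ Z.
  H_1: rank ker ∂_1 − rank ∂_2 = (9 − 6) − 0 = 3, and there is no ∂_2, so H_1 ≅ Z^3.

As a check, the Euler characteristic is 7 − 9 = -2, which agrees with 1 − 3 = -2.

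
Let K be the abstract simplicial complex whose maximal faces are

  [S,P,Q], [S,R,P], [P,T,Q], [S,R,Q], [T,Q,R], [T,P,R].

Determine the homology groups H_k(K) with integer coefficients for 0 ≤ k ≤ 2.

We work with the vertex ordering P < Q < R < S < T. The simplices of K, each written with vertices in increasing order, are:

  0-simplices (5): P, Q, R, S, T
  1-simplices (9): PQ, PR, PS, PT, QR, QS, QT, RS, RT
  2-simplices (6): PQS, PQT, PRS, PRT, QRS, QRT

giving chain groups C_0 ≅ Z^5, C_1 ≅ Z^9, C_2 ≅ Z^6.

Boundary ∂_1: C_1 → C_0 sends each edge [p,q] (with p < q) to q − p. For instance
  ∂PR = R − P.
The 5×9 boundary matrix has rank 4 and Smith normal form diag(1,1,1,1).

The boundary map ∂_2: C_2 → C_1 sends each 2-simplex [p,q,r] to [q,r] − [p,r] + [p,q]. For instance
  ∂QRT = RT − QT + QR,
  ∂PQT = QT − PT + PQ.
This gives a 9×6 integer matrix of rank 5; reducing to Smith normal form yields diagonal entries (1,1,1,1,1).

Computing H_k = (kernel of ∂_k) / (image of ∂_{k+1}):

  H_0: rank C_0 − rank ∂_1 = 5 − 4 = 1, and the invariant factors of ∂_1 are all 1, so H_0 = Z.
  H_1: rank ker ∂_1 − rank ∂_2 = (9 − 4) − 5 = 0, and the invariant factors of ∂_2 are all 1, so H_1 = 0.
  H_2: rank ker ∂_2 − rank ∂_3 = (6 − 5) − 0 = 1, and there is no ∂_3, so H_2 = Z.

H_0 = Z,  H_1 = 0,  H_2 = Z.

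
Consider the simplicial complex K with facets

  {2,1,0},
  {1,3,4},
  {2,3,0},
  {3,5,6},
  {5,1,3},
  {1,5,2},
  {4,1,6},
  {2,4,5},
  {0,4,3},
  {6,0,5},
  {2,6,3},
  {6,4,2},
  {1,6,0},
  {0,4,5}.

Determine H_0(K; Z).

H_0 ≅ Z.

Fix the vertex order 0 < 1 < 2 < 3 < 4 < 5 < 6 and write every simplex with vertices in increasing order. Then dim K = 2 and the simplices of K are:

  0-simplices (7): [0], [1], [2], [3], [4], [5], [6]
  1-simplices (21): [0,1], [0,2], [0,3], [0,4], [0,5], [0,6], [1,2], [1,3], [1,4], [1,5], [1,6], [2,3], [2,4], [2,5], [2,6], [3,4], [3,5], [3,6], [4,5], [4,6], [5,6]
  2-simplices (14): [0,1,2], [0,1,6], [0,2,3], [0,3,4], [0,4,5], [0,5,6], [1,2,5], [1,3,4], [1,3,5], [1,4,6], [2,3,6], [2,4,5], [2,4,6], [3,5,6]

so the chain groups are C_0 ≅ Z^7, C_1 ≅ Z^21, C_2 ≅ Z^14.

∂_1: C_1 → C_0 sends each edge [p,q] (with p < q) to q − p.
The 7×21 boundary matrix has rank 6 and Smith normal form diag(1,1,1,1,1,1).

∂_2: C_2 → C_1 acts by ∂[p,q,r] = [q,r] − [p,r] + [p,q]. For instance
  ∂[1,3,4] = [3,4] − [1,4] + [1,3],
  ∂[2,4,5] = [4,5] − [2,5] + [2,4].
The resulting 21×14 matrix has rank 13, and its Smith normal form has invariant factors (1,1,1,1,1,1,1,1,1,1,1,1,1).

Now H_k = ker ∂_k / im ∂_{k+1}, so:

  H_0: rank C_0 − rank ∂_1 = 7 − 6 = 1, and the invariant factors of ∂_1 are all 1, so H_0 ≅ Z.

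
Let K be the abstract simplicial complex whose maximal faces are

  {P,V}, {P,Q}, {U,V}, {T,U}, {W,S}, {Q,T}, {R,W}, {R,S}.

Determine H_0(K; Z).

H_0 ≅ Z^2.

Take the total order P < Q < R < S < T < U < V < W on the vertex set. Then K (dimension 1) consists of the simplices:

  0-simplices (8): P, Q, R, S, T, U, V, W
  1-simplices (8): PQ, PV, QT, RS, RW, SW, TU, UV

Hence C_0 ≅ Z^8, C_1 ≅ Z^8.

The boundary map ∂_1: C_1 → C_0 maps an edge to its endpoints' difference, ∂[p,q] = q − p. For instance
  ∂UV = V − U.
This gives a 8×8 integer matrix of rank 6; reducing to Smith normal form yields diagonal entries (1,1,1,1,1,1).

Reading off H_k = ker ∂_k / im ∂_{k+1}:

  H_0: rank C_0 − rank ∂_1 = 8 − 6 = 2, and the invariant factors of ∂_1 are all 1, so H_0 ≅ Z^2.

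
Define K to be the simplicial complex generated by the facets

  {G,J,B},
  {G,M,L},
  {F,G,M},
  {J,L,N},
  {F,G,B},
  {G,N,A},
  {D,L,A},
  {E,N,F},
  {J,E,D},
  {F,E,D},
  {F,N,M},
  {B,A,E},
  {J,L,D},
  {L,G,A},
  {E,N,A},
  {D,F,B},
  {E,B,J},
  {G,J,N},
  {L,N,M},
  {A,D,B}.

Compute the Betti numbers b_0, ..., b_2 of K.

We work with the vertex ordering A < B < D < E < F < G < J < L < M < N. The simplices of K, each written with vertices in increasing order, are:

  0-simplices (10): A, B, D, E, F, G, J, L, M, N
  1-simplices (30): AB, AD, AE, AG, AL, AN, BD, BE, BF, BG, BJ, DE, DF, DJ, DL, EF, EJ, EN, FG, FM, FN, GJ, GL, GM, GN, JL, JN, LM, LN, MN
  2-simplices (20): ABD, ABE, ADL, AEN, AGL, AGN, BDF, BEJ, BFG, BGJ, DEF, DEJ, DJL, EFN, FGM, FMN, GJN, GLM, JLN, LMN

giving chain groups C_0 ≅ Z^10, C_1 ≅ Z^30, C_2 ≅ Z^20.

∂_1: C_1 → C_0 sends each edge [p,q] (with p < q) to q − p.
The 10×30 boundary matrix has rank 9 and Smith normal form diag(1,1,1,1,1,1,1,1,1).

∂_2: C_2 → C_1 maps a triangle to the signed sum of its edges. For instance
  ∂AEN = EN − AN + AE,
  ∂BFG = FG − BG + BF.
This gives a 30×20 integer matrix of rank 20; reducing to Smith normal form yields diagonal entries (1,1,1,1,1,1,1,1,1,1,1,1,1,1,1,1,1,1,1,2).

Computing H_k = (kernel of ∂_k) / (image of ∂_{k+1}):

  H_0: rank C_0 − rank ∂_1 = 10 − 9 = 1, and the invariant factors of ∂_1 are all 1, so H_0 = Z.
  H_1: rank ker ∂_1 − rank ∂_2 = (30 − 9) − 20 = 1, and ∂_2 has invariant factor 2 > 1, so H_1 = Z ⊕ Z/2.
  H_2: rank ker ∂_2 − rank ∂_3 = (20 − 20) − 0 = 0, and there is no ∂_3, so H_2 = 0.

As a check, the Euler characteristic is 10 − 30 + 20 = 0, which agrees with 1 − 1 + 0 = 0.

Hence the Betti numbers are b_0 = 1, b_1 = 1, b_2 = 0.

b_0 = 1, b_1 = 1, b_2 = 0.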